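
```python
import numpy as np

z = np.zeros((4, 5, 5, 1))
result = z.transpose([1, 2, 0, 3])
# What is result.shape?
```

(5, 5, 4, 1)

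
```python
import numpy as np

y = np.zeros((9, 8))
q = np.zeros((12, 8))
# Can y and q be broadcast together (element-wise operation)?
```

No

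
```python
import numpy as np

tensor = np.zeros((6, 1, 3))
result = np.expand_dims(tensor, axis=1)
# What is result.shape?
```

(6, 1, 1, 3)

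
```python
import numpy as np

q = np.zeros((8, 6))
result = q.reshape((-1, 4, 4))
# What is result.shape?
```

(3, 4, 4)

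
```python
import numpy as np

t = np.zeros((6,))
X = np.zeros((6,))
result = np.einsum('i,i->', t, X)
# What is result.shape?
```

()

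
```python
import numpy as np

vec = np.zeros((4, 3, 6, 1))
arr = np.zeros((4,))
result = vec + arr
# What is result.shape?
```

(4, 3, 6, 4)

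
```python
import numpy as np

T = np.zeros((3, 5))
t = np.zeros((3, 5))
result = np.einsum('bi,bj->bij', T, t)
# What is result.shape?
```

(3, 5, 5)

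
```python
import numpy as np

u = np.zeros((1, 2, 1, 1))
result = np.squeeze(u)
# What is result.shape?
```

(2,)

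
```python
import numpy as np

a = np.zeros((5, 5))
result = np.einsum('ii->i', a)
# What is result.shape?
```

(5,)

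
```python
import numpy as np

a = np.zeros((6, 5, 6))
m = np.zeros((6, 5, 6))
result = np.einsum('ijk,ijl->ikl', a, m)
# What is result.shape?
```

(6, 6, 6)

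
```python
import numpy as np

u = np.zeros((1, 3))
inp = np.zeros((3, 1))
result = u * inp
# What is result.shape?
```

(3, 3)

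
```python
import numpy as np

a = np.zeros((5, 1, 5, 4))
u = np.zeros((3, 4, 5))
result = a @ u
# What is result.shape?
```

(5, 3, 5, 5)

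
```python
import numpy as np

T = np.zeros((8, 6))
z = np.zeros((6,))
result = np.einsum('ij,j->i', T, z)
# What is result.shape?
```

(8,)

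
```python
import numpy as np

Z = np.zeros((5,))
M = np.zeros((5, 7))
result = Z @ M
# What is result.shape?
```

(7,)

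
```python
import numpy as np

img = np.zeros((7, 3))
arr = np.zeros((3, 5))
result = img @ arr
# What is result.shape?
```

(7, 5)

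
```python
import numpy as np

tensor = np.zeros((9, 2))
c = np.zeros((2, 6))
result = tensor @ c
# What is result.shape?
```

(9, 6)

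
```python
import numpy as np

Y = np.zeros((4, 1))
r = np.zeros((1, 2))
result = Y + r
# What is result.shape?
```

(4, 2)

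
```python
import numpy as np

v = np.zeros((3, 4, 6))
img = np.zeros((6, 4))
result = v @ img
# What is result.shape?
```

(3, 4, 4)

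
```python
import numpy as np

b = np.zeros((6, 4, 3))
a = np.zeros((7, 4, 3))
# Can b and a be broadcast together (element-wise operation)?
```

No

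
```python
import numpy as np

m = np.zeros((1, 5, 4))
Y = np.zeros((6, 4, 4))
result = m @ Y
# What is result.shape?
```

(6, 5, 4)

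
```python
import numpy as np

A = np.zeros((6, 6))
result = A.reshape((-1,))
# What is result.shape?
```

(36,)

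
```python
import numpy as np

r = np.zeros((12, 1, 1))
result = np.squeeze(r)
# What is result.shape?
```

(12,)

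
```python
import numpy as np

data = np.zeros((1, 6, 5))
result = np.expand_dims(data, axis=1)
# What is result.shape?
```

(1, 1, 6, 5)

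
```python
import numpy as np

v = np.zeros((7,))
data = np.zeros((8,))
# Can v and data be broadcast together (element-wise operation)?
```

No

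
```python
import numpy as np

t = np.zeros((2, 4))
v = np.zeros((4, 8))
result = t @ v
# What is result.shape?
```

(2, 8)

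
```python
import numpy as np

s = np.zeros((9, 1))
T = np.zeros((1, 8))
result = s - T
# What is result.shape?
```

(9, 8)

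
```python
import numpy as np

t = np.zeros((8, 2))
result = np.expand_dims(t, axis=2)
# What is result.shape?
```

(8, 2, 1)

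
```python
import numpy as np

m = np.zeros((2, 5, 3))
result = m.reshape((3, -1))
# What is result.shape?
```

(3, 10)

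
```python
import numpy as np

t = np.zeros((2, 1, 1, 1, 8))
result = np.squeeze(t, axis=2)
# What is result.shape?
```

(2, 1, 1, 8)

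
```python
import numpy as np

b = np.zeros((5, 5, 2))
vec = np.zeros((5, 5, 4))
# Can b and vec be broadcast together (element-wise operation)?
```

No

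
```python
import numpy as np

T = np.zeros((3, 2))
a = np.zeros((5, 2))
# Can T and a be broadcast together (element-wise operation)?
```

No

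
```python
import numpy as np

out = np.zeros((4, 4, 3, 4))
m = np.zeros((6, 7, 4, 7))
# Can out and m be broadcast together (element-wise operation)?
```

No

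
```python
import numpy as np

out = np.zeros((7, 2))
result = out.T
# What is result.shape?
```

(2, 7)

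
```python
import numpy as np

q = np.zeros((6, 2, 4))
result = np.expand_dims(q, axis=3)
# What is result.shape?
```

(6, 2, 4, 1)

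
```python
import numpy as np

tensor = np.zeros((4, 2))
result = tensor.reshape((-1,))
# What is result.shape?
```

(8,)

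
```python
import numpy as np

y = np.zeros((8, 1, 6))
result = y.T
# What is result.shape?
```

(6, 1, 8)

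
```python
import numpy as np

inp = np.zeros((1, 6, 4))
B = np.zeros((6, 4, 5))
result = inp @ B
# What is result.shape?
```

(6, 6, 5)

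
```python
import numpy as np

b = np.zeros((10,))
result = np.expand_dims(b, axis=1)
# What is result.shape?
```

(10, 1)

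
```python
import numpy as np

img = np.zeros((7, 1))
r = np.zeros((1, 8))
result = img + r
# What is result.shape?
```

(7, 8)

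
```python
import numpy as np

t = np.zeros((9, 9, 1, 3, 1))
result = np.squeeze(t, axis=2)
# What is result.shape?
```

(9, 9, 3, 1)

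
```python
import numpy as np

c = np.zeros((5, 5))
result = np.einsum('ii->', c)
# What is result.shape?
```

()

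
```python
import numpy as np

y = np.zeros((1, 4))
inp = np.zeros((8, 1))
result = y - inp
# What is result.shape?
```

(8, 4)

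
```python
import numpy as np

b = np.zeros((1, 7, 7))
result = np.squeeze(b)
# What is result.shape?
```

(7, 7)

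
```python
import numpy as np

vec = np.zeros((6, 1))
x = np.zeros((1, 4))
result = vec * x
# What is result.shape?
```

(6, 4)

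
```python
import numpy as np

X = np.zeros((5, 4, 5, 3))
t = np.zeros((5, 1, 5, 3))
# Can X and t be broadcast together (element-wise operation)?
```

Yes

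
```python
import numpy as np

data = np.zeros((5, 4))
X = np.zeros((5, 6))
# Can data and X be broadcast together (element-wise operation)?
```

No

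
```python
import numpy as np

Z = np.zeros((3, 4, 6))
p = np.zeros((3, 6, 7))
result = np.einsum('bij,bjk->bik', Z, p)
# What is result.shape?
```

(3, 4, 7)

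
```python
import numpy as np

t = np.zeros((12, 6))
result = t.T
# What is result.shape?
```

(6, 12)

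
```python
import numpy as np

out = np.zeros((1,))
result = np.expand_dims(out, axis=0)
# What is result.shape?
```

(1, 1)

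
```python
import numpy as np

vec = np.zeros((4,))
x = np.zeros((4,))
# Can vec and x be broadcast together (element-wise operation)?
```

Yes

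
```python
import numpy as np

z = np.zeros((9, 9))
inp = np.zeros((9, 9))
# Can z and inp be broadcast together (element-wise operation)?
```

Yes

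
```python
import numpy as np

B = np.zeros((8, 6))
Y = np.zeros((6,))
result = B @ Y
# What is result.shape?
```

(8,)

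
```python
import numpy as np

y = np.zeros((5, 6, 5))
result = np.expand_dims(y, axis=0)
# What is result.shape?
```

(1, 5, 6, 5)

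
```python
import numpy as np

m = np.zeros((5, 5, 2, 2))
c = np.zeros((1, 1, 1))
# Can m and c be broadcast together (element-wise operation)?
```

Yes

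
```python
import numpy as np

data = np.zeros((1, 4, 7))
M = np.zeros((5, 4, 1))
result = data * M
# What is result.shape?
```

(5, 4, 7)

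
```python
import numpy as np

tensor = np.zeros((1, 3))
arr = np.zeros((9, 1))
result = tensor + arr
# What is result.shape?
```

(9, 3)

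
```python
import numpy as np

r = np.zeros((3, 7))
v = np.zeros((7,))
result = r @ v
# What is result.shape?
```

(3,)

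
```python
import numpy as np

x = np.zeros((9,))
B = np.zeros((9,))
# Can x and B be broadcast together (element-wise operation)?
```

Yes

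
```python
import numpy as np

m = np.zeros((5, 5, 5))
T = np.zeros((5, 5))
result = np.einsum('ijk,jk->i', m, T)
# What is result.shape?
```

(5,)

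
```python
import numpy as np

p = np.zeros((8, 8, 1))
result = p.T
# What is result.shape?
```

(1, 8, 8)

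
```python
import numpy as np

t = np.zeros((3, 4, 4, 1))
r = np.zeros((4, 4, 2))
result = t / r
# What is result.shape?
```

(3, 4, 4, 2)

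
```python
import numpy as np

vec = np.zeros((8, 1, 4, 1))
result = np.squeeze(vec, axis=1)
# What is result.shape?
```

(8, 4, 1)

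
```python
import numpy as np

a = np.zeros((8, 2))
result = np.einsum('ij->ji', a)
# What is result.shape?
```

(2, 8)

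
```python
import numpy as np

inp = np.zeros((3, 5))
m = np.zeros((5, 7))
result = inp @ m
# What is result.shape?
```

(3, 7)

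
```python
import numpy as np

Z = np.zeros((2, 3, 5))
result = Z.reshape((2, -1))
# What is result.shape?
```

(2, 15)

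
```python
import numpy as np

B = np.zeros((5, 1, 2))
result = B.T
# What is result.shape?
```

(2, 1, 5)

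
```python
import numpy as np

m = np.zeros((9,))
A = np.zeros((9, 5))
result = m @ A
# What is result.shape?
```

(5,)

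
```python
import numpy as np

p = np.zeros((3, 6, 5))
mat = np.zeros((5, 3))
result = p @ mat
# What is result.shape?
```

(3, 6, 3)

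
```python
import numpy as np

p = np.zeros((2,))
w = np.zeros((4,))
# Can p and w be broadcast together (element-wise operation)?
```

No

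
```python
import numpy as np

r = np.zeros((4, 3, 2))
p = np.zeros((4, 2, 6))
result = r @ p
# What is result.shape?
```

(4, 3, 6)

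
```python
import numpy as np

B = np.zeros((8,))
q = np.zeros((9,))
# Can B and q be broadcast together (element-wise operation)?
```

No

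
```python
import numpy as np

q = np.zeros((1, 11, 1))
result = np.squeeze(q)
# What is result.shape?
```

(11,)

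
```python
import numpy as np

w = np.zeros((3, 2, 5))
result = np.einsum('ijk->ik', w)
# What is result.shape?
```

(3, 5)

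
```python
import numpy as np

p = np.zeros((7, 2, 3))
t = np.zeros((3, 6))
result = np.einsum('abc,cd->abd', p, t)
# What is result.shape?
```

(7, 2, 6)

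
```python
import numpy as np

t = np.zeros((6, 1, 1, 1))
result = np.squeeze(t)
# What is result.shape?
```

(6,)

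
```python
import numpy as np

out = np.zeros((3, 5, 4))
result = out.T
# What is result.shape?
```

(4, 5, 3)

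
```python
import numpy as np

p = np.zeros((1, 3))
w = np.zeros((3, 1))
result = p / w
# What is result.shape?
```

(3, 3)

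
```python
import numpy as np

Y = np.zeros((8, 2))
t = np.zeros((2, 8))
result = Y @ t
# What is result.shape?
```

(8, 8)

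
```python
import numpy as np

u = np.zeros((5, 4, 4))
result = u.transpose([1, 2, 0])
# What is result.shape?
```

(4, 4, 5)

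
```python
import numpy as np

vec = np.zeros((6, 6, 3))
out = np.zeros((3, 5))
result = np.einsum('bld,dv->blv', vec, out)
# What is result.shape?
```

(6, 6, 5)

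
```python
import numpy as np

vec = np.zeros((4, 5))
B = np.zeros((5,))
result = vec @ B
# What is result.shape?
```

(4,)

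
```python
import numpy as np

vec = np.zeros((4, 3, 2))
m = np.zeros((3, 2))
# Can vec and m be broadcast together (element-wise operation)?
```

Yes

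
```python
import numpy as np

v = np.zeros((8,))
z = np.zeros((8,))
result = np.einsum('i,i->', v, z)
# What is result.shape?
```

()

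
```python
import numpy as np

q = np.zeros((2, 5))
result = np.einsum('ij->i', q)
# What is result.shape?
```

(2,)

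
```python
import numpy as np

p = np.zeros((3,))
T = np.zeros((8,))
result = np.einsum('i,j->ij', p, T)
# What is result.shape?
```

(3, 8)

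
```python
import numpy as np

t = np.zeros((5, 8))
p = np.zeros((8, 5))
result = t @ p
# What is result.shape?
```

(5, 5)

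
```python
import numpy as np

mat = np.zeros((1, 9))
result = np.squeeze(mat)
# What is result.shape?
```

(9,)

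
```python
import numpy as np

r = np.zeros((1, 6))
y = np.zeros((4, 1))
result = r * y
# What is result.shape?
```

(4, 6)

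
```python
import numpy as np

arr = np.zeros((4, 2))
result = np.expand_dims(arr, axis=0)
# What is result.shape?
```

(1, 4, 2)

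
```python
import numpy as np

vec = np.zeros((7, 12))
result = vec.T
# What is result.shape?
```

(12, 7)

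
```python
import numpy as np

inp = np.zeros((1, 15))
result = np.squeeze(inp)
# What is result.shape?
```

(15,)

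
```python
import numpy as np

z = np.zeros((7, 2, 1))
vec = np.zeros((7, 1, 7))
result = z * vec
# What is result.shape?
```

(7, 2, 7)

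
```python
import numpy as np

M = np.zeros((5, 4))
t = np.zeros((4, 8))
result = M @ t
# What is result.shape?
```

(5, 8)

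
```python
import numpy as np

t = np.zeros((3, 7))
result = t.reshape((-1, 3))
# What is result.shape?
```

(7, 3)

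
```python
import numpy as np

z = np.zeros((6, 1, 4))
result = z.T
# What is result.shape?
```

(4, 1, 6)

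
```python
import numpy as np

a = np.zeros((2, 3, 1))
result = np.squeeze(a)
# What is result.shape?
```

(2, 3)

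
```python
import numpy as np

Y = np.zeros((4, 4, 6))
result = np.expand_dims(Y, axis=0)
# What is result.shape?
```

(1, 4, 4, 6)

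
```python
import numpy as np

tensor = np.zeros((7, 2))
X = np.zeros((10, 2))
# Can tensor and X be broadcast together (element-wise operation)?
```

No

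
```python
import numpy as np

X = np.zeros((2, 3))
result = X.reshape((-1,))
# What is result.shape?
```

(6,)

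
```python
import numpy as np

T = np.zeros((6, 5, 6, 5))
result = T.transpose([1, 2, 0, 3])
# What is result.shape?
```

(5, 6, 6, 5)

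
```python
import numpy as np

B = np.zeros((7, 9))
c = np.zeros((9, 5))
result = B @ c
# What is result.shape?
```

(7, 5)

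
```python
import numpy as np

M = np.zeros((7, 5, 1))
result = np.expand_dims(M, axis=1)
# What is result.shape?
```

(7, 1, 5, 1)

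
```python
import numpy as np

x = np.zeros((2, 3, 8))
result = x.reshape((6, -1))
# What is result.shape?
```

(6, 8)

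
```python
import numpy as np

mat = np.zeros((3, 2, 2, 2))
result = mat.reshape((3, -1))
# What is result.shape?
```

(3, 8)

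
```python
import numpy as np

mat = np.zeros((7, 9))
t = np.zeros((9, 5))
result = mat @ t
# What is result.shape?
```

(7, 5)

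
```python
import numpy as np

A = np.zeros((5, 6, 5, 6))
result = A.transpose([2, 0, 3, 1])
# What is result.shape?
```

(5, 5, 6, 6)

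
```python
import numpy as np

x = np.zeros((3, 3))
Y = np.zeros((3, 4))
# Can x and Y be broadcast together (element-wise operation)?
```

No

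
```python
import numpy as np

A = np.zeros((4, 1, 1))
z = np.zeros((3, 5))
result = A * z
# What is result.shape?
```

(4, 3, 5)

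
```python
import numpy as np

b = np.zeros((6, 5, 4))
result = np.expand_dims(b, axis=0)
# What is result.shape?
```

(1, 6, 5, 4)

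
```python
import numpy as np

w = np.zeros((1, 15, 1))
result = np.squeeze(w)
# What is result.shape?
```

(15,)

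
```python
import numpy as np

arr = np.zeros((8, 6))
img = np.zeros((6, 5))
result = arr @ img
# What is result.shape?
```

(8, 5)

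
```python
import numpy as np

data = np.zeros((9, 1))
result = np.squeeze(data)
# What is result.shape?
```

(9,)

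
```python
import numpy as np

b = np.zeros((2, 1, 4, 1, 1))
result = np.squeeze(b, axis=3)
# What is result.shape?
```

(2, 1, 4, 1)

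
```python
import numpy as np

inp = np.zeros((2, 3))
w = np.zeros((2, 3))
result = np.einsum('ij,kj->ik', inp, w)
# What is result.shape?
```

(2, 2)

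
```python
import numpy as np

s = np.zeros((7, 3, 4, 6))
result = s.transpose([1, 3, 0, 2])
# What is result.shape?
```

(3, 6, 7, 4)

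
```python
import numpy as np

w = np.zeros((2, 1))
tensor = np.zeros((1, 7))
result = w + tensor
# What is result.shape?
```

(2, 7)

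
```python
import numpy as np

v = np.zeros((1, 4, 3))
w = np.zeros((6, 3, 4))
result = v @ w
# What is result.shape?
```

(6, 4, 4)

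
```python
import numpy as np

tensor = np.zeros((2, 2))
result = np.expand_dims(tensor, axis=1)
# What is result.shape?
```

(2, 1, 2)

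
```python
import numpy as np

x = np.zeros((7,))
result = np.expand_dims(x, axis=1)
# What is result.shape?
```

(7, 1)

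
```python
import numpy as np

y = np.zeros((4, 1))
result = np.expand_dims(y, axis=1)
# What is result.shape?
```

(4, 1, 1)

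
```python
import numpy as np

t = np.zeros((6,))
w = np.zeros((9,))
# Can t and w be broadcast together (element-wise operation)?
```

No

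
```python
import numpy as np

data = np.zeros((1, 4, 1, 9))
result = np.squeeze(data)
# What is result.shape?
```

(4, 9)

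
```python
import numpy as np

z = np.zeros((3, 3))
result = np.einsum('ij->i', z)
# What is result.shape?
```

(3,)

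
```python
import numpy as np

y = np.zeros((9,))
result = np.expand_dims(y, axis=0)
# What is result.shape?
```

(1, 9)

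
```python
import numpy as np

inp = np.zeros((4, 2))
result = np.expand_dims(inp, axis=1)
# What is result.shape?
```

(4, 1, 2)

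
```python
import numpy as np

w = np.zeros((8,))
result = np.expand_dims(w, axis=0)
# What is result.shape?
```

(1, 8)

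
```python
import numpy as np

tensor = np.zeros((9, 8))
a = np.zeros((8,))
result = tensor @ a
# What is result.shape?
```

(9,)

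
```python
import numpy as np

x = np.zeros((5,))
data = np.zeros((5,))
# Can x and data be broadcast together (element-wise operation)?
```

Yes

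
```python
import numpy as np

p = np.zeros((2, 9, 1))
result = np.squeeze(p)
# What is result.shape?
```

(2, 9)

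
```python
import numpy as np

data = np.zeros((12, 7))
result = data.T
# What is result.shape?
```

(7, 12)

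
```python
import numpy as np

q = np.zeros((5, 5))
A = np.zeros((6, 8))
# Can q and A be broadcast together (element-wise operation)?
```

No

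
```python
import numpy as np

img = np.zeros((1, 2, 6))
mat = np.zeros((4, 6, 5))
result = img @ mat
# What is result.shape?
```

(4, 2, 5)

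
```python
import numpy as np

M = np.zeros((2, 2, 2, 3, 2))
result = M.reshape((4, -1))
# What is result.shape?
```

(4, 12)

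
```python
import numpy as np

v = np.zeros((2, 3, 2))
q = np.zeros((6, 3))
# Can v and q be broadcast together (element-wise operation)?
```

No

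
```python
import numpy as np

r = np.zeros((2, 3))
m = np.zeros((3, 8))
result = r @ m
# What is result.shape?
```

(2, 8)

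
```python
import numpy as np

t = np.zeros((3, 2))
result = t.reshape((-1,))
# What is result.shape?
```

(6,)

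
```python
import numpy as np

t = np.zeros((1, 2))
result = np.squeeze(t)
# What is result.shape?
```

(2,)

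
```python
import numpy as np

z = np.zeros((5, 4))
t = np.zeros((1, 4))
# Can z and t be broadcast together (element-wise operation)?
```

Yes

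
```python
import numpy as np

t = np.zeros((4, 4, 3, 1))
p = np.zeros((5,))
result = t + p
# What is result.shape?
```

(4, 4, 3, 5)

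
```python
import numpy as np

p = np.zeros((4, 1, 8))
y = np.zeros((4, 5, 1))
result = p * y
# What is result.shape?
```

(4, 5, 8)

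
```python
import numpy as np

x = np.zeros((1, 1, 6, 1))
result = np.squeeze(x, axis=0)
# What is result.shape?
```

(1, 6, 1)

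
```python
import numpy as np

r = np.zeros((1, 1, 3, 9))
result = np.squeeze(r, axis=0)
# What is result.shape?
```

(1, 3, 9)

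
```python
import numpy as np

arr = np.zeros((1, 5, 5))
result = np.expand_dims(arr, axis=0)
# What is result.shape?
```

(1, 1, 5, 5)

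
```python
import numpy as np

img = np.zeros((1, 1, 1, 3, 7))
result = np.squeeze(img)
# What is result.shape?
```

(3, 7)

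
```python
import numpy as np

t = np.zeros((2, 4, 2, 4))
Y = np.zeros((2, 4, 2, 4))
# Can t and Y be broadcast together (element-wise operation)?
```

Yes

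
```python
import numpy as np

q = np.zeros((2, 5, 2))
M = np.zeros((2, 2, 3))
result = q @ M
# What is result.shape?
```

(2, 5, 3)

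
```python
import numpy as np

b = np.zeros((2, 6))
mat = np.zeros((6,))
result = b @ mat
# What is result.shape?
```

(2,)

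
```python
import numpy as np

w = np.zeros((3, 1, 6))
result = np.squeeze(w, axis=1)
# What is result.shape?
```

(3, 6)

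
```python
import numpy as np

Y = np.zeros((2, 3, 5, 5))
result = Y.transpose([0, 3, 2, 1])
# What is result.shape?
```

(2, 5, 5, 3)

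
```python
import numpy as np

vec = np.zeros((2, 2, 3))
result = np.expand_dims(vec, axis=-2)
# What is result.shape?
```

(2, 2, 1, 3)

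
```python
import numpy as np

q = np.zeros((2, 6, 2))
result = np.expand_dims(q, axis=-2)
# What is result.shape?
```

(2, 6, 1, 2)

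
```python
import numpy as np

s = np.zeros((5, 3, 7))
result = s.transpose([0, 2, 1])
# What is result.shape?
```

(5, 7, 3)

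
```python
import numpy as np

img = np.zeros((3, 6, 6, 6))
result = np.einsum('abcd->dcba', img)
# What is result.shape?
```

(6, 6, 6, 3)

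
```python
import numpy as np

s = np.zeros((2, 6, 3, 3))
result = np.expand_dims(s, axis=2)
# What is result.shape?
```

(2, 6, 1, 3, 3)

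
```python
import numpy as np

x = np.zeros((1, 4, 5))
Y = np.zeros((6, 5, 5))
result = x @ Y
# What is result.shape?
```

(6, 4, 5)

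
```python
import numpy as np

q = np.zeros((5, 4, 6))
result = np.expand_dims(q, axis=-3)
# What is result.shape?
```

(5, 1, 4, 6)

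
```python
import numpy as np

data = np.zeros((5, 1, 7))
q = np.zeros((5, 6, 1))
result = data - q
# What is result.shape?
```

(5, 6, 7)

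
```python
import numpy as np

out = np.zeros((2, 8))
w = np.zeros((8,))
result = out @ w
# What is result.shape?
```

(2,)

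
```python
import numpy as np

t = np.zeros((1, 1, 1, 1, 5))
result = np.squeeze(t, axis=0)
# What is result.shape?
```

(1, 1, 1, 5)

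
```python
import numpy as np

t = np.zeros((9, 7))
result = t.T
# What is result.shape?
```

(7, 9)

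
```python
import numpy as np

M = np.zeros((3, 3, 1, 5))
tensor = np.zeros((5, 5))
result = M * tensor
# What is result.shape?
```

(3, 3, 5, 5)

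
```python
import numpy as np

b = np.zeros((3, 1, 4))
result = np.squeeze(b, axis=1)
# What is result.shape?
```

(3, 4)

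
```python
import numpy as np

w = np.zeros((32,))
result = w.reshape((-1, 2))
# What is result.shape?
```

(16, 2)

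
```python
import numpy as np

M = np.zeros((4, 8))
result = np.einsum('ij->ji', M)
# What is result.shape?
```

(8, 4)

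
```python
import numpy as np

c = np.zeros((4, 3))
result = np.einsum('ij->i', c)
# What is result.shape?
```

(4,)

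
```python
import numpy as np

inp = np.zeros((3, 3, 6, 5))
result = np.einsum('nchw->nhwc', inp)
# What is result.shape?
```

(3, 6, 5, 3)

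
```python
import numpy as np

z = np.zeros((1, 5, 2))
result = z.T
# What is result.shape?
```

(2, 5, 1)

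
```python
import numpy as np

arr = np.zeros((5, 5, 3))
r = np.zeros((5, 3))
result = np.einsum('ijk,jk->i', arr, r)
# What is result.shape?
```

(5,)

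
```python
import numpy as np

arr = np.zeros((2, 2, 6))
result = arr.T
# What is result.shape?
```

(6, 2, 2)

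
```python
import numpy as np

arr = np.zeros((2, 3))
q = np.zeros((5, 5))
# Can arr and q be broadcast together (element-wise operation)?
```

No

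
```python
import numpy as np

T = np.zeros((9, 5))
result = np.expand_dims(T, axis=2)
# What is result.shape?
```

(9, 5, 1)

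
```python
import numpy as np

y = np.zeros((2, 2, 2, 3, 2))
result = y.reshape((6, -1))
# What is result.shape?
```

(6, 8)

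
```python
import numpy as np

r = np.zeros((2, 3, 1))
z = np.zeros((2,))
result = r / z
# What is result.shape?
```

(2, 3, 2)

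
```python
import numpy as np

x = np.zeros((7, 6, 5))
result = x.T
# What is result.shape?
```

(5, 6, 7)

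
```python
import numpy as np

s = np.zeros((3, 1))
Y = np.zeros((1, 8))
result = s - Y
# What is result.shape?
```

(3, 8)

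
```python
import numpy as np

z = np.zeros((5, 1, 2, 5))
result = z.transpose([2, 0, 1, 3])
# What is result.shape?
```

(2, 5, 1, 5)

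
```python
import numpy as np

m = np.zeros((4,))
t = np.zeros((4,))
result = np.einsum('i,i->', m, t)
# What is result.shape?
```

()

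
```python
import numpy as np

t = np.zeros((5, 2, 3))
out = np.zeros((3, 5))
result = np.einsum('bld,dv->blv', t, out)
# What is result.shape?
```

(5, 2, 5)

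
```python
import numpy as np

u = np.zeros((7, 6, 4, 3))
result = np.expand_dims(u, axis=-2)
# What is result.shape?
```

(7, 6, 4, 1, 3)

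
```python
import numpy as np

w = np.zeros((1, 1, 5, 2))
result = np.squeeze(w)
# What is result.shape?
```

(5, 2)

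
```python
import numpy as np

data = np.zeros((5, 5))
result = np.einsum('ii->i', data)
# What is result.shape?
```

(5,)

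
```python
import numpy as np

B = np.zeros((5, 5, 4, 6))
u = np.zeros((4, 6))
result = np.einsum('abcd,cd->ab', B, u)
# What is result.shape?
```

(5, 5)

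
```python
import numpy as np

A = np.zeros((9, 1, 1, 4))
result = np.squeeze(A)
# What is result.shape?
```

(9, 4)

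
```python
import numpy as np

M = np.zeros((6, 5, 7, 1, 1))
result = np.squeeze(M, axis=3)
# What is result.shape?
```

(6, 5, 7, 1)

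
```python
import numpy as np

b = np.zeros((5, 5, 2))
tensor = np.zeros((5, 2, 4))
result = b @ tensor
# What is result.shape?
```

(5, 5, 4)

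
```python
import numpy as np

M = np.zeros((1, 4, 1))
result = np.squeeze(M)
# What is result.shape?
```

(4,)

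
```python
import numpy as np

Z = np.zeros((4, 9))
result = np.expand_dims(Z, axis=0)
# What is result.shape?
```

(1, 4, 9)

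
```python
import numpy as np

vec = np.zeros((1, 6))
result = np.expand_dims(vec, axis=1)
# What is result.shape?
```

(1, 1, 6)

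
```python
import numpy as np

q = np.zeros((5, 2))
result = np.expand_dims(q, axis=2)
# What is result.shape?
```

(5, 2, 1)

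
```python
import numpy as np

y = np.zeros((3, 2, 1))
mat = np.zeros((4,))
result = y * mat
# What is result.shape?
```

(3, 2, 4)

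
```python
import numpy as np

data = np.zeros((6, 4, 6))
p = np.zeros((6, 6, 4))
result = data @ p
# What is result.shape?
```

(6, 4, 4)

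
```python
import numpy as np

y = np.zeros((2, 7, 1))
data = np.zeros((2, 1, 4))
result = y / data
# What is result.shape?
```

(2, 7, 4)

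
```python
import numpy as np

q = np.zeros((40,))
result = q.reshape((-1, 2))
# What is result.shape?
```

(20, 2)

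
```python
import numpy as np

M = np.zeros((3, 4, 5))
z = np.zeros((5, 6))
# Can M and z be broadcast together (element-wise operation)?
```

No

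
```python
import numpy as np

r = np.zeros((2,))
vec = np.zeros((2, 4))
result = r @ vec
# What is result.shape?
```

(4,)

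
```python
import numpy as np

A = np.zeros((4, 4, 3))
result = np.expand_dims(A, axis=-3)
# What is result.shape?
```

(4, 1, 4, 3)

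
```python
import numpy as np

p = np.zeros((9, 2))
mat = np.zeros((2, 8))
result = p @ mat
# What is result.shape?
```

(9, 8)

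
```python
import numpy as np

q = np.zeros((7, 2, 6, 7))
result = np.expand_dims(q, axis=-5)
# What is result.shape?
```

(1, 7, 2, 6, 7)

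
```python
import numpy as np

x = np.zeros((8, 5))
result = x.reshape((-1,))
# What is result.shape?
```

(40,)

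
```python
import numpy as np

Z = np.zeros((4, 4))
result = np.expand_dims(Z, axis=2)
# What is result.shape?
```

(4, 4, 1)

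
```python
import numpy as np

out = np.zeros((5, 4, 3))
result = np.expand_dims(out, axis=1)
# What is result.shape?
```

(5, 1, 4, 3)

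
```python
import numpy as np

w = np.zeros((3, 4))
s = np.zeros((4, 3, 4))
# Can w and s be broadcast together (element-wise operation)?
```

Yes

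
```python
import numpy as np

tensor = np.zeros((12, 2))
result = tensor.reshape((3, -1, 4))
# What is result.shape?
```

(3, 2, 4)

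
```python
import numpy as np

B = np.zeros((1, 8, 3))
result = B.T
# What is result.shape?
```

(3, 8, 1)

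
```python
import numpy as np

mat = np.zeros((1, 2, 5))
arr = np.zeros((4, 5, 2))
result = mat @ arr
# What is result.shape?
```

(4, 2, 2)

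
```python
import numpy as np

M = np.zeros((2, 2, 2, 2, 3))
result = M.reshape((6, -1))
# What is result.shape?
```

(6, 8)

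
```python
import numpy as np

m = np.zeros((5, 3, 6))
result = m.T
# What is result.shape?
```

(6, 3, 5)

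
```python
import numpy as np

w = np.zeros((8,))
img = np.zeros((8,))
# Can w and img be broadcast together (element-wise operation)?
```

Yes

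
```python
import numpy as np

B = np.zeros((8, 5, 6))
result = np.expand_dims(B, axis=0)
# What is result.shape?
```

(1, 8, 5, 6)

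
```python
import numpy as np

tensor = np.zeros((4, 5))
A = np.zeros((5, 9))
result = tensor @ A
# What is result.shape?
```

(4, 9)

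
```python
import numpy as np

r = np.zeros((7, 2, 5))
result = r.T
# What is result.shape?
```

(5, 2, 7)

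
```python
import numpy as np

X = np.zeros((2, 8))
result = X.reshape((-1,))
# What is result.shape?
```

(16,)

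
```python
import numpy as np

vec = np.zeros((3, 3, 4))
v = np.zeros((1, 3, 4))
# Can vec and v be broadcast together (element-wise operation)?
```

Yes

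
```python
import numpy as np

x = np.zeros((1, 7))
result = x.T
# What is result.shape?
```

(7, 1)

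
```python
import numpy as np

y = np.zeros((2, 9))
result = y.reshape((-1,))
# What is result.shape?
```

(18,)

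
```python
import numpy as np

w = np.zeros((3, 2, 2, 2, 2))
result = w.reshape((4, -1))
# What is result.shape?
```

(4, 12)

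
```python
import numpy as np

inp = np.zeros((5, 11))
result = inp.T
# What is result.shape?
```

(11, 5)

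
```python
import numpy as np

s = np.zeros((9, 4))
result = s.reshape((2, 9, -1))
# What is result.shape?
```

(2, 9, 2)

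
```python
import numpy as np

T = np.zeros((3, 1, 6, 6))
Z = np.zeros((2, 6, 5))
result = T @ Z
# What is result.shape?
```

(3, 2, 6, 5)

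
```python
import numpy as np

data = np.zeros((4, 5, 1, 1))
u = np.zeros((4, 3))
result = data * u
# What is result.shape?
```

(4, 5, 4, 3)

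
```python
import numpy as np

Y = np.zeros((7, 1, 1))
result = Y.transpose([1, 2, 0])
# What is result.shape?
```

(1, 1, 7)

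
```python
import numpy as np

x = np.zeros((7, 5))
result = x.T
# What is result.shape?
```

(5, 7)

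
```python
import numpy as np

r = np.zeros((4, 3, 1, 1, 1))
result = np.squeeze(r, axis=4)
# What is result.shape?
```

(4, 3, 1, 1)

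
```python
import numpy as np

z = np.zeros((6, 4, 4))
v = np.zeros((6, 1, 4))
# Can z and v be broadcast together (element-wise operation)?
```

Yes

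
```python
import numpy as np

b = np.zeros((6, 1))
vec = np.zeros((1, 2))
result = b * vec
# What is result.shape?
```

(6, 2)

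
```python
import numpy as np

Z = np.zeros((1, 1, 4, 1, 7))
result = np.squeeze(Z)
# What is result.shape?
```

(4, 7)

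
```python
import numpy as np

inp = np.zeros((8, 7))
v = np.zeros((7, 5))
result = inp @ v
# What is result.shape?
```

(8, 5)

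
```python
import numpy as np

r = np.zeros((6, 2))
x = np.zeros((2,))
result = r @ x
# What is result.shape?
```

(6,)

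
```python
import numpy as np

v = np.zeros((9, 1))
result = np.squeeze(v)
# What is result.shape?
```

(9,)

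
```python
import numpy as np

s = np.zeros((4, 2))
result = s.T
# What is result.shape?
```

(2, 4)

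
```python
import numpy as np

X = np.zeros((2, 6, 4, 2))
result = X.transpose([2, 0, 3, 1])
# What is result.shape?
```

(4, 2, 2, 6)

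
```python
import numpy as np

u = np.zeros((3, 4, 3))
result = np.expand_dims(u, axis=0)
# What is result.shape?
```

(1, 3, 4, 3)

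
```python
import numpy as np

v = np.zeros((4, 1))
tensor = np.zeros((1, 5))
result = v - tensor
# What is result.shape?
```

(4, 5)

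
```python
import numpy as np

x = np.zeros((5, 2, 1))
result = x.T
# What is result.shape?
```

(1, 2, 5)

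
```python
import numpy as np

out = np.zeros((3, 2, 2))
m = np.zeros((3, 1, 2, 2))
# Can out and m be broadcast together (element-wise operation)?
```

Yes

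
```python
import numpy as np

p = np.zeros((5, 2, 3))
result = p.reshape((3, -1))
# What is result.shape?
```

(3, 10)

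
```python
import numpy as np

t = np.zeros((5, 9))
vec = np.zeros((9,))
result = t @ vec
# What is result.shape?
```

(5,)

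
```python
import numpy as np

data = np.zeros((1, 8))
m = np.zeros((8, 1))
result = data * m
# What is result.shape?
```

(8, 8)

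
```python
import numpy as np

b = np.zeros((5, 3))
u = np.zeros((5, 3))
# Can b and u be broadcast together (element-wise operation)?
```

Yes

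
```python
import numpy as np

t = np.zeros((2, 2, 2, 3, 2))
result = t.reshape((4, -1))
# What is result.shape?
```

(4, 12)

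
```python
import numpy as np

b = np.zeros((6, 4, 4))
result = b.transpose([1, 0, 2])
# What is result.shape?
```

(4, 6, 4)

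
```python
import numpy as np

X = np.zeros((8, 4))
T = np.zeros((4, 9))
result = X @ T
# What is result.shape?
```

(8, 9)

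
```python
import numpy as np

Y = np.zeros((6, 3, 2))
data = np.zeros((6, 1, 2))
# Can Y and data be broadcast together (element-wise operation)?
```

Yes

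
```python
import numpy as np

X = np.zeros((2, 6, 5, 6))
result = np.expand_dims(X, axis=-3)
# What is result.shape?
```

(2, 6, 1, 5, 6)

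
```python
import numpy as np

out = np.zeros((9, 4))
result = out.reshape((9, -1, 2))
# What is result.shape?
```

(9, 2, 2)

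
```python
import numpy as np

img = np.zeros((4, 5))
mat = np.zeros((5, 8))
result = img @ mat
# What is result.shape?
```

(4, 8)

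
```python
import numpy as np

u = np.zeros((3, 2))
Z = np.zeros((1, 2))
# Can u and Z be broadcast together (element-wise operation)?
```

Yes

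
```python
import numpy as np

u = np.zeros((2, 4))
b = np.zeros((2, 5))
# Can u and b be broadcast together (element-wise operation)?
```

No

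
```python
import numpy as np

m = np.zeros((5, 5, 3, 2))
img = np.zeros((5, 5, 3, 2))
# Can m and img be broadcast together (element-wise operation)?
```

Yes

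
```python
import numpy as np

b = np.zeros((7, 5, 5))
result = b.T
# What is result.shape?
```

(5, 5, 7)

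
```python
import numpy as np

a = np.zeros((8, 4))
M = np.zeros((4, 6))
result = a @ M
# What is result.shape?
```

(8, 6)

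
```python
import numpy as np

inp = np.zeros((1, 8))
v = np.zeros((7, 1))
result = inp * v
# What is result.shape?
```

(7, 8)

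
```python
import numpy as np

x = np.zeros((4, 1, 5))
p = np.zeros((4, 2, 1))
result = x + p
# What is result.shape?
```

(4, 2, 5)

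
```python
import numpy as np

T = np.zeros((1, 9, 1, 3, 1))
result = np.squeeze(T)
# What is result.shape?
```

(9, 3)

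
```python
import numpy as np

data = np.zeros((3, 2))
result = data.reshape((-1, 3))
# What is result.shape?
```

(2, 3)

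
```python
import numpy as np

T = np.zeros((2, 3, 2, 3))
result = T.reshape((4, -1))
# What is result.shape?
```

(4, 9)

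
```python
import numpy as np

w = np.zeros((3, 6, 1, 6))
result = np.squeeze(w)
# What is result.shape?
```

(3, 6, 6)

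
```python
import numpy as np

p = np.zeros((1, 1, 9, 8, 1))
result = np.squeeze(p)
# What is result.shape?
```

(9, 8)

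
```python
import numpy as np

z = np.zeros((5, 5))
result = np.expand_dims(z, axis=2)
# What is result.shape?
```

(5, 5, 1)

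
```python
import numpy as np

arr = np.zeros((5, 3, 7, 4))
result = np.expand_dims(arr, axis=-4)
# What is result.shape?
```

(5, 1, 3, 7, 4)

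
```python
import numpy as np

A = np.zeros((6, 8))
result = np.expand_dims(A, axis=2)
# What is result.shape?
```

(6, 8, 1)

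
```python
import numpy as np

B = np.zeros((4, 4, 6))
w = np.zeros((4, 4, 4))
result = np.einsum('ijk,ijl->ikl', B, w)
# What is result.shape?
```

(4, 6, 4)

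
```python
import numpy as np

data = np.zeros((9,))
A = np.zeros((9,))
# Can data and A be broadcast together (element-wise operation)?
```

Yes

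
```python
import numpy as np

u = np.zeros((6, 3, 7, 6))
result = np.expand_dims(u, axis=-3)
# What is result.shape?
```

(6, 3, 1, 7, 6)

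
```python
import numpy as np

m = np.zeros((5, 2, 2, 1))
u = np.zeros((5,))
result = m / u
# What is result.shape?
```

(5, 2, 2, 5)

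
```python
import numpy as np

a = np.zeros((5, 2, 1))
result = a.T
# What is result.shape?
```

(1, 2, 5)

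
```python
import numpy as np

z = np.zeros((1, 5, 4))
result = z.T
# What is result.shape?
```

(4, 5, 1)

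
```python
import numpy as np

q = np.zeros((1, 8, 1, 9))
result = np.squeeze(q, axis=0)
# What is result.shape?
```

(8, 1, 9)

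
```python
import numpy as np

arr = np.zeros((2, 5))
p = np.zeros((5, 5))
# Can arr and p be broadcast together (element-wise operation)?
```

No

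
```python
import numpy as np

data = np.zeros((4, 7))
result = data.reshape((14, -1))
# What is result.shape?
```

(14, 2)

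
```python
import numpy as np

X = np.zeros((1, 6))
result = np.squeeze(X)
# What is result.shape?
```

(6,)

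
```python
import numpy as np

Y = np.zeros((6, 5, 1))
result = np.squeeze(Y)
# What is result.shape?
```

(6, 5)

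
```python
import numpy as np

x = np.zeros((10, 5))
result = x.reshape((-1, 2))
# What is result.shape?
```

(25, 2)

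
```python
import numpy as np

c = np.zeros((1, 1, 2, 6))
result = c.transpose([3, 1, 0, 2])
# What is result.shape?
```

(6, 1, 1, 2)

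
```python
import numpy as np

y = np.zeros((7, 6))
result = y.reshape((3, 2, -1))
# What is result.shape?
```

(3, 2, 7)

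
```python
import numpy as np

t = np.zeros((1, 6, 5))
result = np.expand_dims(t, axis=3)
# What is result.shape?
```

(1, 6, 5, 1)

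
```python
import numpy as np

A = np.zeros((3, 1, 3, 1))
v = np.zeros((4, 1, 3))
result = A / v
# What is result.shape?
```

(3, 4, 3, 3)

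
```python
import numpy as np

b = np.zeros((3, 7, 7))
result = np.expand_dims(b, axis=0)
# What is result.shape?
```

(1, 3, 7, 7)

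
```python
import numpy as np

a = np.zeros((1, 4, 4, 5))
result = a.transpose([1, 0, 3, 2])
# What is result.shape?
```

(4, 1, 5, 4)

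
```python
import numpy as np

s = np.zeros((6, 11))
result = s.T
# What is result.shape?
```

(11, 6)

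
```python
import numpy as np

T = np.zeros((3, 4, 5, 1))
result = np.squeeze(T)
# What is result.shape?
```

(3, 4, 5)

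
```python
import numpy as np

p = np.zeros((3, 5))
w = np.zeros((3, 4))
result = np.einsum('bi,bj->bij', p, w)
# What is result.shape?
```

(3, 5, 4)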